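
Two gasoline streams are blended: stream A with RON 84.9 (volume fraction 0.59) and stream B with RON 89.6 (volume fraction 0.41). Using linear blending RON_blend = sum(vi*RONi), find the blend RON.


Linear blending: RON_blend = sum(vi * RONi)
Contribution 1: 0.59 * 84.9 = 50.091
Contribution 2: 0.41 * 89.6 = 36.736
RON_blend = 50.091 + 36.736 = 86.827

86.827


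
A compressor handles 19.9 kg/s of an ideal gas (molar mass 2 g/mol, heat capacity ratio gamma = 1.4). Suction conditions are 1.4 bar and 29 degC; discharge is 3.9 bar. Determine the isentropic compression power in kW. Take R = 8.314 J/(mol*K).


Isentropic work: W = m*(gamma/(gamma-1))*(R*T1/MW)*((P2/P1)^((gamma-1)/gamma) - 1)
T1 = 29 + 273.15 = 302.15 K
Pressure ratio = 3.9 / 1.4 = 2.78571
Exponent = (1.4 - 1)/1.4 = 0.285714
(P2/P1)^exp - 1 = 2.78571^0.285714 - 1 = 0.340061
W = 19.9 * 1.4 / 0.4 * 8.314 * 302.15 / 2 * 0.340061 = 29750

29750 kW


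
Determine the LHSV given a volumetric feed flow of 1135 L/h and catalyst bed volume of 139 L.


LHSV = volumetric feed rate / catalyst volume
= 1135 L/h / 139 L
= 8.165 h^-1

8.165 h^-1


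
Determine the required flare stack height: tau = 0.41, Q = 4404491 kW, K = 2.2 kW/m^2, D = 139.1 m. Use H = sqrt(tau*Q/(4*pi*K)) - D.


tau*Q/(4*pi*K) = 0.41 * 4404491 / (4 * pi * 2.2) = 65320.1
sqrt(65320.1) = 255.578
H = 255.578 - 139.1 = 116.5

116.5 m


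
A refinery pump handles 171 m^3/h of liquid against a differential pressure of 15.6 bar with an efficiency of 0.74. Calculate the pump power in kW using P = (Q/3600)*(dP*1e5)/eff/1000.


Q = 171 / 3600 = 0.0475 m^3/s
P = 0.0475 * (15.6 * 1e5) / 0.74 / 1000 = 100.1

100.1 kW


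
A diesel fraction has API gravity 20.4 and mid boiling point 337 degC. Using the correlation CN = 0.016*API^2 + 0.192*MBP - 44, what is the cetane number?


CN = 0.016 * 20.4^2 + 0.192 * 337 - 44
CN = 6.65856 + 64.704 - 44 = 27.36256

27.36256


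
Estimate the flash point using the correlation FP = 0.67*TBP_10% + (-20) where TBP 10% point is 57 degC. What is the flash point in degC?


FP = 0.67 * 57 + (-20) = 18.19

18.19 degC


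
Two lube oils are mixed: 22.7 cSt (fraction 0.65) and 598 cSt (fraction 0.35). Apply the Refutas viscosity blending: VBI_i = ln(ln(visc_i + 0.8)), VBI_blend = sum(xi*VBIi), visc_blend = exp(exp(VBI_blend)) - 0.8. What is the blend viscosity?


Refutas method: VBN_i = 14.534*ln(ln(visc_i + 0.8)) + 10.975, blended linearly by mass fraction; since VBN is linear in VBI_i = ln(ln(visc_i + 0.8)) and the fractions sum to 1, blend VBI directly: visc = exp(exp(VBI_blend)) - 0.8
VBI_1 = ln(ln(22.7 + 0.8)) = 1.14962
VBI_2 = ln(ln(598 + 0.8)) = 1.85551
VBI_blend = 0.65 * 1.14962 + 0.35 * 1.85551 = 1.39668
visc_blend = exp(exp(1.39668)) - 0.8 = 56.13

56.13 cSt


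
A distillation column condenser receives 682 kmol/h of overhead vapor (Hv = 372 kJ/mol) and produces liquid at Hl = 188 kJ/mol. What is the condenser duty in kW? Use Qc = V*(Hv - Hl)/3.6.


Qc = 682 * (372 - 188) / 3.6 = 682 * 184 / 3.6 = 34860

34860 kW


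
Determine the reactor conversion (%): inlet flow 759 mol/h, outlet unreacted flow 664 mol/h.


X = (F_in - F_out) / F_in * 100
Moles reacted = 759 - 664 = 95
X = 95 / 759 * 100
= 0.1252 * 100
= 12.52 %

12.52 %


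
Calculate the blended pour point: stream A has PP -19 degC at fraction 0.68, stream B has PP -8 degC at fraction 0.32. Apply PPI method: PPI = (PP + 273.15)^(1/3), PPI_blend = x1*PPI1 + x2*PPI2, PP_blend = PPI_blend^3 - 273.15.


PPI_1 = (-19 + 273.15)^(1/3) = 6.334272
PPI_2 = (-8 + 273.15)^(1/3) = 6.42437
PPI_blend = 0.68 * 6.334272 + 0.32 * 6.42437 = 6.363103
PP_blend = 6.363103^3 - 273.15 = 257.6362 - 273.15 = -15.51

-15.51 degC


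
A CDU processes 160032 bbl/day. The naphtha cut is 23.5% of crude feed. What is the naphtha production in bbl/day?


Crude throughput = 160032 bbl/day
Fraction yield = 23.5%
yield = throughput * fraction / 100
yield = 160032 * 23.5 / 100 = 37607.52

37607.52 bbl/day


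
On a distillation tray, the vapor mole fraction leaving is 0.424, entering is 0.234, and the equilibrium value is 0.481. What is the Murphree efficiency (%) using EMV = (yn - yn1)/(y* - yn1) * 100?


Murphree vapor efficiency: EMV = (y_n - y_(n-1)) / (y*_n - y_(n-1)) * 100
EMV = (0.424 - 0.234) / (0.481 - 0.234) * 100 = 0.19 / 0.247 * 100 = 76.92

76.92 %


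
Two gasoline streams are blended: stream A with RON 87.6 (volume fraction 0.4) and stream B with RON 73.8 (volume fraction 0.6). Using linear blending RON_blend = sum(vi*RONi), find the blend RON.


Linear blending: RON_blend = sum(vi * RONi)
Contribution 1: 0.4 * 87.6 = 35.04
Contribution 2: 0.6 * 73.8 = 44.28
RON_blend = 35.04 + 44.28 = 79.32

79.32


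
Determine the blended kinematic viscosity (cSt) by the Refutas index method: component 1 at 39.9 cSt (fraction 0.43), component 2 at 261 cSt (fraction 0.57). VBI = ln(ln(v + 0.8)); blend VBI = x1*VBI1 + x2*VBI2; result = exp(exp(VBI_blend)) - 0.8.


Refutas method: VBN_i = 14.534*ln(ln(visc_i + 0.8)) + 10.975, blended linearly by mass fraction; since VBN is linear in VBI_i = ln(ln(visc_i + 0.8)) and the fractions sum to 1, blend VBI directly: visc = exp(exp(VBI_blend)) - 0.8
VBI_1 = ln(ln(39.9 + 0.8)) = 1.31001
VBI_2 = ln(ln(261 + 0.8)) = 1.71696
VBI_blend = 0.43 * 1.31001 + 0.57 * 1.71696 = 1.54197
visc_blend = exp(exp(1.54197)) - 0.8 = 106.3

106.3 cSt


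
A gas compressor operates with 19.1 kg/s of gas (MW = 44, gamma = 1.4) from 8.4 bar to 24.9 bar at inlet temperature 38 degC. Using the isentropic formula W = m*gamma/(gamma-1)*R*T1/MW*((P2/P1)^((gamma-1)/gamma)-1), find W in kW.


Isentropic work: W = m*(gamma/(gamma-1))*(R*T1/MW)*((P2/P1)^((gamma-1)/gamma) - 1)
T1 = 38 + 273.15 = 311.15 K
Pressure ratio = 24.9 / 8.4 = 2.96429
Exponent = (1.4 - 1)/1.4 = 0.285714
(P2/P1)^exp - 1 = 2.96429^0.285714 - 1 = 0.364063
W = 19.1 * 1.4 / 0.4 * 8.314 * 311.15 / 44 * 0.364063 = 1431

1431 kW


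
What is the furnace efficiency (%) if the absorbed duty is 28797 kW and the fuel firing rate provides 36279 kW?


Furnace efficiency = Q_absorbed / Q_fuel * 100
= 28797 / 36279 * 100 = 79.38

79.38 %


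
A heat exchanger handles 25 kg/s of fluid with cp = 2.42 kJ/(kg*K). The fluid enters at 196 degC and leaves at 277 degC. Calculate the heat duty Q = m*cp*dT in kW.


Q = m_dot * cp * delta_T
delta_T = 277 - 196 = 81 K
Q = 25 * 2.42 * 81
= 60.5 * 81
= 4900.5 kW

4900.5 kW


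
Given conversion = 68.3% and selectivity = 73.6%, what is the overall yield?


Overall yield = conversion (%) * selectivity (%) / 100
Conversion = 68.3%, Selectivity = 73.6%
Y = 68.3 * 73.6 / 100
= 50.2688 %

50.2688 %


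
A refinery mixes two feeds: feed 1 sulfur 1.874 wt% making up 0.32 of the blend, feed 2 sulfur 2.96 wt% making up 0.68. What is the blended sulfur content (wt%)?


Linear sulfur blending: S_blend = x1*S1 + x2*S2
Contribution 1: 0.32 * 1.874 = 0.59968 wt%
Contribution 2: 0.68 * 2.96 = 2.0128 wt%
S_blend = 0.59968 + 2.0128 = 2.61248

2.61248 wt%


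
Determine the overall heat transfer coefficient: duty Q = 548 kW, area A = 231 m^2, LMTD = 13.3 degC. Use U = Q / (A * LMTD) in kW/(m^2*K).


From Q = U*A*LMTD, U = Q / (A * LMTD)
U = 548 / (231 * 13.3) = 548 / 3072.3 = 0.1784

0.1784 kW/(m^2*K)


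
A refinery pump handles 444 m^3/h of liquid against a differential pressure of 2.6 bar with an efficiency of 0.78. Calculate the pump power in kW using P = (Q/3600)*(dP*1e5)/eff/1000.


Q = 444 / 3600 = 0.123333 m^3/s
P = 0.123333 * (2.6 * 1e5) / 0.78 / 1000 = 41.11

41.11 kW


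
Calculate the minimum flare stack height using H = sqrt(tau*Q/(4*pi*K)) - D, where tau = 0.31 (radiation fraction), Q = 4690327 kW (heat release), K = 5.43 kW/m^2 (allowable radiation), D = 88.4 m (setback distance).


tau*Q/(4*pi*K) = 0.31 * 4690327 / (4 * pi * 5.43) = 21308.6
sqrt(21308.6) = 145.975
H = 145.975 - 88.4 = 57.57

57.57 m


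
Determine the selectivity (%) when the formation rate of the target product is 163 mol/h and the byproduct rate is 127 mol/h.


Selectivity = desired / (desired + undesired) * 100
Total products = 163 + 127 = 290 mol/h
S = 163 / 290 * 100
= 0.5621 * 100
= 56.21 %

56.21 %


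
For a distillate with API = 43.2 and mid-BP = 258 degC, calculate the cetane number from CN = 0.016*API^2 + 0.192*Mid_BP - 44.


CN = 0.016 * 43.2^2 + 0.192 * 258 - 44
CN = 29.85984 + 49.536 - 44 = 35.39584

35.39584


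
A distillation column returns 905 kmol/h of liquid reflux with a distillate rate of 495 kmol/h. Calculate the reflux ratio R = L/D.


Reflux ratio definition: R = L / D (liquid returned / distillate withdrawn)
L = 905 kmol/h, D = 495 kmol/h
R = 905 / 495 = 1.828

1.828


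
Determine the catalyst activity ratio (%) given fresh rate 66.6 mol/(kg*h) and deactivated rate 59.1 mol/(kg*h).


Activity (%) = (rate_used / rate_fresh) * 100
rate_used = 59.1, rate_fresh = 66.6
= (59.1 / 66.6) * 100
= 0.8874 * 100 = 88.74

88.74 %


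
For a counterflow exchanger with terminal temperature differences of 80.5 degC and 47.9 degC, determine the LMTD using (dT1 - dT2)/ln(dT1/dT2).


LMTD = (dT1 - dT2) / ln(dT1/dT2)
= (80.5 - 47.9) / ln(80.5 / 47.9) = 32.6 / 0.519142 = 62.80

62.80 degC


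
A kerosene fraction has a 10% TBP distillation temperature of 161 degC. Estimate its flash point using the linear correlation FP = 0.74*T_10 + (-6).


FP = 0.74 * 161 + (-6) = 113.14

113.14 degC


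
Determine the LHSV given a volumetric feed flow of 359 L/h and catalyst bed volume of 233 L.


LHSV = volumetric feed rate / catalyst volume
= 359 L/h / 233 L
= 1.541 h^-1

1.541 h^-1


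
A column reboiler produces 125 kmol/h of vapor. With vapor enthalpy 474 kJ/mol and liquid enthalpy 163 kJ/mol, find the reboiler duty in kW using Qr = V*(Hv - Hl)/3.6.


Qr = 125 * (474 - 163) / 3.6 = 125 * 311 / 3.6 = 10800

10800 kW


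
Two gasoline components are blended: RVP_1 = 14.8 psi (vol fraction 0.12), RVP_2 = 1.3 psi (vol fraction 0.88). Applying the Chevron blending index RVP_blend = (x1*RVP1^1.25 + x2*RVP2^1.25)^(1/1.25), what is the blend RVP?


Chevron index: RVP_blend = (sum xi*RVPi^1.25)^(1/1.25)
RVP^1.25 terms: 0.12 * 14.8^1.25 + 0.88 * 1.3^1.25 = 4.70499
RVP_blend = 4.70499^(1/1.25) = 3.452

3.452 psi


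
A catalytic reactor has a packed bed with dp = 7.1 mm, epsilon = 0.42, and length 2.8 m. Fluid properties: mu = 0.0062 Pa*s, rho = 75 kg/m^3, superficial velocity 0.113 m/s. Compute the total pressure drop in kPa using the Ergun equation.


dp = 7.1 mm = 0.0071 m
Viscous term = 150*0.0062*0.113*(1-0.42)^2 / (0.0071^2*0.42^3) = 9465.7
Inertial term = 1.75*75*0.113^2*(1-0.42) / (0.0071*0.42^3) = 1847.9
dP/L = 9465.7 + 1847.9 = 11313.6 Pa/m
dP = 11313.6 * 2.8 / 1000 = 31.68 kPa

31.68 kPa


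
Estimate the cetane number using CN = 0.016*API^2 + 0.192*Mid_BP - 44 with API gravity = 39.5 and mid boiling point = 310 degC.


CN = 0.016 * 39.5^2 + 0.192 * 310 - 44
CN = 24.964 + 59.52 - 44 = 40.484

40.484


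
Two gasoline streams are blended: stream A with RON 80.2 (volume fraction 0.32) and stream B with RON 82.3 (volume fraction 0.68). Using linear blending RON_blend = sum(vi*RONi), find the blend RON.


Linear blending: RON_blend = sum(vi * RONi)
Contribution 1: 0.32 * 80.2 = 25.664
Contribution 2: 0.68 * 82.3 = 55.964
RON_blend = 25.664 + 55.964 = 81.628

81.628


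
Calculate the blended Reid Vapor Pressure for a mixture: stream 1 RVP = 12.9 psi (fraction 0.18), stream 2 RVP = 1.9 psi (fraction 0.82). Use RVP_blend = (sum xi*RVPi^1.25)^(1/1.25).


Chevron index: RVP_blend = (sum xi*RVPi^1.25)^(1/1.25)
RVP^1.25 terms: 0.18 * 12.9^1.25 + 0.82 * 1.9^1.25 = 6.22975
RVP_blend = 6.22975^(1/1.25) = 4.321

4.321 psi


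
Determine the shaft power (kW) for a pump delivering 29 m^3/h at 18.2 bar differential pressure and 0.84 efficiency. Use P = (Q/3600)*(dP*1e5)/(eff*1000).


Q = 29 / 3600 = 0.00805556 m^3/s
P = 0.00805556 * (18.2 * 1e5) / 0.84 / 1000 = 17.45

17.45 kW


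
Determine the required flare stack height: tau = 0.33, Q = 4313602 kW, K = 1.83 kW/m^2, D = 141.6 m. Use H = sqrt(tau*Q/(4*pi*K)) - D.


tau*Q/(4*pi*K) = 0.33 * 4313602 / (4 * pi * 1.83) = 61900.3
sqrt(61900.3) = 248.798
H = 248.798 - 141.6 = 107.2

107.2 m


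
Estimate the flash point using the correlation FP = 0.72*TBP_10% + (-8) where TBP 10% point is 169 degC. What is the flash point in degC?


FP = 0.72 * 169 + (-8) = 113.68

113.68 degC


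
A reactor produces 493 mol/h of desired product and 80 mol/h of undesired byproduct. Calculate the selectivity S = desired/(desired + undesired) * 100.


Selectivity = desired / (desired + undesired) * 100
Total products = 493 + 80 = 573 mol/h
S = 493 / 573 * 100
= 0.8604 * 100
= 86.04 %

86.04 %


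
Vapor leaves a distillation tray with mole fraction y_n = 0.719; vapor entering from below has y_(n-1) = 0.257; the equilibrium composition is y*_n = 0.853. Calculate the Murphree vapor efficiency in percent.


Murphree vapor efficiency: EMV = (y_n - y_(n-1)) / (y*_n - y_(n-1)) * 100
EMV = (0.719 - 0.257) / (0.853 - 0.257) * 100 = 0.462 / 0.596 * 100 = 77.52

77.52 %


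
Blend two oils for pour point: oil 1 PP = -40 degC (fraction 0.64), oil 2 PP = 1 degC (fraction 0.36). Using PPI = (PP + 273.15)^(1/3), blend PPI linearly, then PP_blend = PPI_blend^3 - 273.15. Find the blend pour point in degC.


PPI_1 = (-40 + 273.15)^(1/3) = 6.15477
PPI_2 = (1 + 273.15)^(1/3) = 6.49625
PPI_blend = 0.64 * 6.15477 + 0.36 * 6.49625 = 6.277703
PP_blend = 6.277703^3 - 273.15 = 247.4015 - 273.15 = -25.75

-25.75 degC


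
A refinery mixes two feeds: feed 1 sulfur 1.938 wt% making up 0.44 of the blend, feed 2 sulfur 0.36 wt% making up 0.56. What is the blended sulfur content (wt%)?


Linear sulfur blending: S_blend = x1*S1 + x2*S2
Contribution 1: 0.44 * 1.938 = 0.85272 wt%
Contribution 2: 0.56 * 0.36 = 0.2016 wt%
S_blend = 0.85272 + 0.2016 = 1.05432

1.05432 wt%


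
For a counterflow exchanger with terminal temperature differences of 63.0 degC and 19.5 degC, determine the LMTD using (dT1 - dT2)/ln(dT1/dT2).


LMTD = (dT1 - dT2) / ln(dT1/dT2)
= (63.0 - 19.5) / ln(63.0 / 19.5) = 43.5 / 1.17272 = 37.09

37.09 degC


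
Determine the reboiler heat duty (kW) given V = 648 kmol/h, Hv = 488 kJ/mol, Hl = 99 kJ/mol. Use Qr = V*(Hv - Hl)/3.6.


Qr = 648 * (488 - 99) / 3.6 = 648 * 389 / 3.6 = 70020

70020 kW


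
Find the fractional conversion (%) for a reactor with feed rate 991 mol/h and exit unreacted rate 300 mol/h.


X = (F_in - F_out) / F_in * 100
Moles reacted = 991 - 300 = 691
X = 691 / 991 * 100
= 0.6973 * 100
= 69.73 %

69.73 %


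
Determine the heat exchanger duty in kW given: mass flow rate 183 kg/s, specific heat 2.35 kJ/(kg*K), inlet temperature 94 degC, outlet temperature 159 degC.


Q = m_dot * cp * delta_T
delta_T = 159 - 94 = 65 K
Q = 183 * 2.35 * 65
= 430.05 * 65
= 27953.25 kW

27953.25 kW


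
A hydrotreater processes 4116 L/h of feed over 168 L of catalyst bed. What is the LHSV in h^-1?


LHSV = volumetric feed rate / catalyst volume
= 4116 L/h / 168 L
= 24.50 h^-1

24.50 h^-1


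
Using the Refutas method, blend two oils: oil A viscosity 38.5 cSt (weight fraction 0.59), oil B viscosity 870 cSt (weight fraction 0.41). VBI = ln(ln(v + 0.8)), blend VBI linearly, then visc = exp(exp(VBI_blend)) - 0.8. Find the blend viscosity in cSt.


Refutas method: VBN_i = 14.534*ln(ln(visc_i + 0.8)) + 10.975, blended linearly by mass fraction; since VBN is linear in VBI_i = ln(ln(visc_i + 0.8)) and the fractions sum to 1, blend VBI directly: visc = exp(exp(VBI_blend)) - 0.8
VBI_1 = ln(ln(38.5 + 0.8)) = 1.30053
VBI_2 = ln(ln(870 + 0.8)) = 1.91241
VBI_blend = 0.59 * 1.30053 + 0.41 * 1.91241 = 1.5514
visc_blend = exp(exp(1.5514)) - 0.8 = 111.2

111.2 cSt


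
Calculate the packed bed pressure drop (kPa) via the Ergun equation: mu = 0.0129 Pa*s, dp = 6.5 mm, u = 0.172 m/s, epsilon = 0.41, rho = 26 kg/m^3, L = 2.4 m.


dp = 6.5 mm = 0.0065 m
Viscous term = 150*0.0129*0.172*(1-0.41)^2 / (0.0065^2*0.41^3) = 39786.4
Inertial term = 1.75*26*0.172^2*(1-0.41) / (0.0065*0.41^3) = 1772.78
dP/L = 39786.4 + 1772.78 = 41559.2 Pa/m
dP = 41559.2 * 2.4 / 1000 = 99.74 kPa

99.74 kPa


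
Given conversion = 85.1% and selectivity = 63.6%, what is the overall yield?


Overall yield = conversion (%) * selectivity (%) / 100
Conversion = 85.1%, Selectivity = 63.6%
Y = 85.1 * 63.6 / 100
= 54.1236 %

54.1236 %


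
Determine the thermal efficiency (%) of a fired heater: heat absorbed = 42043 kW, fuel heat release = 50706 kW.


Furnace efficiency = Q_absorbed / Q_fuel * 100
= 42043 / 50706 * 100 = 82.92

82.92 %


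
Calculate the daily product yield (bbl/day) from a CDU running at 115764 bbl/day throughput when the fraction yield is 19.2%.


Crude throughput = 115764 bbl/day
Fraction yield = 19.2%
yield = throughput * fraction / 100
yield = 115764 * 19.2 / 100 = 22226.688

22226.688 bbl/day


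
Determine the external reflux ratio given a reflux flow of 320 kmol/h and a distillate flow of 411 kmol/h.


Reflux ratio definition: R = L / D (liquid returned / distillate withdrawn)
L = 320 kmol/h, D = 411 kmol/h
R = 320 / 411 = 0.7786

0.7786


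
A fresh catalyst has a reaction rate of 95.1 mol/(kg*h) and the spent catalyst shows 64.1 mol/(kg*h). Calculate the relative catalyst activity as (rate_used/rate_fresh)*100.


Activity (%) = (rate_used / rate_fresh) * 100
rate_used = 64.1, rate_fresh = 95.1
= (64.1 / 95.1) * 100
= 0.6740 * 100 = 67.40

67.40 %


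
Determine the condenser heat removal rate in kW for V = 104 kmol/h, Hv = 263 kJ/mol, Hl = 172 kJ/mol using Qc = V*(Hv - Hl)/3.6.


Qc = 104 * (263 - 172) / 3.6 = 104 * 91 / 3.6 = 2629

2629 kW


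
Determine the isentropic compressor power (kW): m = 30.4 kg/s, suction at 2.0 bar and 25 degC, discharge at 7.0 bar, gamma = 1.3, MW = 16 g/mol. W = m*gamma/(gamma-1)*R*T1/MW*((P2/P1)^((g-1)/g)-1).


Isentropic work: W = m*(gamma/(gamma-1))*(R*T1/MW)*((P2/P1)^((gamma-1)/gamma) - 1)
T1 = 25 + 273.15 = 298.15 K
Pressure ratio = 7.0 / 2.0 = 3.5
Exponent = (1.3 - 1)/1.3 = 0.230769
(P2/P1)^exp - 1 = 3.5^0.230769 - 1 = 0.335224
W = 30.4 * 1.3 / 0.3 * 8.314 * 298.15 / 16 * 0.335224 = 6842

6842 kW


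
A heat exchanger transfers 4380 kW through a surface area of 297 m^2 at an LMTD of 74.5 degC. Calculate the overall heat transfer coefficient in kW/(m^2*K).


From Q = U*A*LMTD, U = Q / (A * LMTD)
U = 4380 / (297 * 74.5) = 4380 / 22126.5 = 0.1980

0.1980 kW/(m^2*K)


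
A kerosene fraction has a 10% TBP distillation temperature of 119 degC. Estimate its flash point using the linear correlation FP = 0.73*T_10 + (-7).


FP = 0.73 * 119 + (-7) = 79.87

79.87 degC


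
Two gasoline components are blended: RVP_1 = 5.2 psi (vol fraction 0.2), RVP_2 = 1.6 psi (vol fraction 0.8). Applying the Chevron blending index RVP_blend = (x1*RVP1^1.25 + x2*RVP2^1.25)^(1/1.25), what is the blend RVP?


Chevron index: RVP_blend = (sum xi*RVPi^1.25)^(1/1.25)
RVP^1.25 terms: 0.2 * 5.2^1.25 + 0.8 * 1.6^1.25 = 3.01008
RVP_blend = 3.01008^(1/1.25) = 2.415

2.415 psi


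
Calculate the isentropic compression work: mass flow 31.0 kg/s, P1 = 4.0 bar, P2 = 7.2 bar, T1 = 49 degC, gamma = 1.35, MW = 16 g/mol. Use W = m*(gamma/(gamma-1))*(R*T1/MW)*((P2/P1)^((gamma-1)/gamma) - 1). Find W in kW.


Isentropic work: W = m*(gamma/(gamma-1))*(R*T1/MW)*((P2/P1)^((gamma-1)/gamma) - 1)
T1 = 49 + 273.15 = 322.15 K
Pressure ratio = 7.2 / 4.0 = 1.8
Exponent = (1.35 - 1)/1.35 = 0.259259
(P2/P1)^exp - 1 = 1.8^0.259259 - 1 = 0.164613
W = 31.0 * 1.35 / 0.35 * 8.314 * 322.15 / 16 * 0.164613 = 3295

3295 kW


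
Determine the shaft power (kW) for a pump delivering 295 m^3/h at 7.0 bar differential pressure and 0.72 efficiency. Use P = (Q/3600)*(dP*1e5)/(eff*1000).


Q = 295 / 3600 = 0.0819444 m^3/s
P = 0.0819444 * (7.0 * 1e5) / 0.72 / 1000 = 79.67

79.67 kW


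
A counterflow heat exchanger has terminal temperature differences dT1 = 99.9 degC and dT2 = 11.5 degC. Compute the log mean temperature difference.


LMTD = (dT1 - dT2) / ln(dT1/dT2)
= (99.9 - 11.5) / ln(99.9 / 11.5) = 88.4 / 2.16182 = 40.89

40.89 degC


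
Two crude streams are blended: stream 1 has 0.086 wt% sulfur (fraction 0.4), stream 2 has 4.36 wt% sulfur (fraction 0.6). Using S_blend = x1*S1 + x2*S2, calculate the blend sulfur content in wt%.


Linear sulfur blending: S_blend = x1*S1 + x2*S2
Contribution 1: 0.4 * 0.086 = 0.0344 wt%
Contribution 2: 0.6 * 4.36 = 2.616 wt%
S_blend = 0.0344 + 2.616 = 2.6504

2.6504 wt%


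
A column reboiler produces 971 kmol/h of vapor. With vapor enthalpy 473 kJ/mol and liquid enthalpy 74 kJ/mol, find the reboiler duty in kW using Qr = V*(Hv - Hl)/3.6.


Qr = 971 * (473 - 74) / 3.6 = 971 * 399 / 3.6 = 107600

107600 kW


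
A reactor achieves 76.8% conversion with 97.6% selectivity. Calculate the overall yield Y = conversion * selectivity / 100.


Overall yield = conversion (%) * selectivity (%) / 100
Conversion = 76.8%, Selectivity = 97.6%
Y = 76.8 * 97.6 / 100
= 74.9568 %

74.9568 %


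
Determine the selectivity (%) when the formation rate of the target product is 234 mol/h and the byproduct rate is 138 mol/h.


Selectivity = desired / (desired + undesired) * 100
Total products = 234 + 138 = 372 mol/h
S = 234 / 372 * 100
= 0.6290 * 100
= 62.90 %

62.90 %


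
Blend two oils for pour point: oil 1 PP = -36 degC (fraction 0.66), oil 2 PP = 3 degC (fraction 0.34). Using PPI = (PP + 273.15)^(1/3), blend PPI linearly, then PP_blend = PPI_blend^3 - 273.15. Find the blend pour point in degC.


PPI_1 = (-36 + 273.15)^(1/3) = 6.189768
PPI_2 = (3 + 273.15)^(1/3) = 6.512009
PPI_blend = 0.66 * 6.189768 + 0.34 * 6.512009 = 6.29933
PP_blend = 6.29933^3 - 273.15 = 249.9672 - 273.15 = -23.18

-23.18 degC


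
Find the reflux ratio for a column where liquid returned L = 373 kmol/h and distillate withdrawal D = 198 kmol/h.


Reflux ratio definition: R = L / D (liquid returned / distillate withdrawn)
L = 373 kmol/h, D = 198 kmol/h
R = 373 / 198 = 1.884

1.884


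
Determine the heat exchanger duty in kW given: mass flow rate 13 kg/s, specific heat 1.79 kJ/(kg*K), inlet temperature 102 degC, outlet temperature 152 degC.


Q = m_dot * cp * delta_T
delta_T = 152 - 102 = 50 K
Q = 13 * 1.79 * 50
= 23.27 * 50
= 1163.5 kW

1163.5 kW


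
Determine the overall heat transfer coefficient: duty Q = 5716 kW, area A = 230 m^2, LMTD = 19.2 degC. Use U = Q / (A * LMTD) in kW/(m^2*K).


From Q = U*A*LMTD, U = Q / (A * LMTD)
U = 5716 / (230 * 19.2) = 5716 / 4416 = 1.294

1.294 kW/(m^2*K)


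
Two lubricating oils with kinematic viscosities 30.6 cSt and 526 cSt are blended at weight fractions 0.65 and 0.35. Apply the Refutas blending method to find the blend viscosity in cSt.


Refutas method: VBN_i = 14.534*ln(ln(visc_i + 0.8)) + 10.975, blended linearly by mass fraction; since VBN is linear in VBI_i = ln(ln(visc_i + 0.8)) and the fractions sum to 1, blend VBI directly: visc = exp(exp(VBI_blend)) - 0.8
VBI_1 = ln(ln(30.6 + 0.8)) = 1.23745
VBI_2 = ln(ln(526 + 0.8)) = 1.83527
VBI_blend = 0.65 * 1.23745 + 0.35 * 1.83527 = 1.44669
visc_blend = exp(exp(1.44669)) - 0.8 = 69.24

69.24 cSt


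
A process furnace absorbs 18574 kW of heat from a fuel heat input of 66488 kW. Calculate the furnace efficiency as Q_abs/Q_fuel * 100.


Furnace efficiency = Q_absorbed / Q_fuel * 100
= 18574 / 66488 * 100 = 27.94

27.94 %


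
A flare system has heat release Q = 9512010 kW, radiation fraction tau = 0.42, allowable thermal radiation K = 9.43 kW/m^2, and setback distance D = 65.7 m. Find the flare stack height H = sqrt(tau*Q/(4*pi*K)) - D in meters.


tau*Q/(4*pi*K) = 0.42 * 9512010 / (4 * pi * 9.43) = 33713.2
sqrt(33713.2) = 183.612
H = 183.612 - 65.7 = 117.9

117.9 m


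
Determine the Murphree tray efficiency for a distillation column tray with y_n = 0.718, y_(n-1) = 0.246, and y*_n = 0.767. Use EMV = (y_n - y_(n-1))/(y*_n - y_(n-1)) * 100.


Murphree vapor efficiency: EMV = (y_n - y_(n-1)) / (y*_n - y_(n-1)) * 100
EMV = (0.718 - 0.246) / (0.767 - 0.246) * 100 = 0.472 / 0.521 * 100 = 90.60

90.60 %


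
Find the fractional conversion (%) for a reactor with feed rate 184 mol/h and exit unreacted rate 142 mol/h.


X = (F_in - F_out) / F_in * 100
Moles reacted = 184 - 142 = 42
X = 42 / 184 * 100
= 0.2283 * 100
= 22.83 %

22.83 %


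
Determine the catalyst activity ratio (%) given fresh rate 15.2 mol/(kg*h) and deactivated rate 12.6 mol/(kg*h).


Activity (%) = (rate_used / rate_fresh) * 100
rate_used = 12.6, rate_fresh = 15.2
= (12.6 / 15.2) * 100
= 0.8289 * 100 = 82.89

82.89 %


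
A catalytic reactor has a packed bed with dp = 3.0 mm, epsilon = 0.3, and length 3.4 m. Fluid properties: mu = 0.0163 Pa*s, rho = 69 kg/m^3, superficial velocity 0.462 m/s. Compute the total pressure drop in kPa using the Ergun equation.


dp = 3.0 mm = 0.003 m
Viscous term = 150*0.0163*0.462*(1-0.3)^2 / (0.003^2*0.3^3) = 2277770
Inertial term = 1.75*69*0.462^2*(1-0.3) / (0.003*0.3^3) = 222733
dP/L = 2277770 + 222733 = 2500500 Pa/m
dP = 2500500 * 3.4 / 1000 = 8502 kPa

8502 kPa


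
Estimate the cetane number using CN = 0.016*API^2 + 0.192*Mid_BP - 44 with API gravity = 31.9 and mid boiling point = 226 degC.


CN = 0.016 * 31.9^2 + 0.192 * 226 - 44
CN = 16.28176 + 43.392 - 44 = 15.67376

15.67376


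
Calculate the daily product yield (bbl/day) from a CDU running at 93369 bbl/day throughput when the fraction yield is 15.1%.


Crude throughput = 93369 bbl/day
Fraction yield = 15.1%
yield = throughput * fraction / 100
yield = 93369 * 15.1 / 100 = 14098.719

14098.719 bbl/day


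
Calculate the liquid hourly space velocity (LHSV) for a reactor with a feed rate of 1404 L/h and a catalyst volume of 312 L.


LHSV = volumetric feed rate / catalyst volume
= 1404 L/h / 312 L
= 4.500 h^-1

4.500 h^-1


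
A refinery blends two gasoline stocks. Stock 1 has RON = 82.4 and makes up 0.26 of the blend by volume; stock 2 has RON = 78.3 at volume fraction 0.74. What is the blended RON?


Linear blending: RON_blend = sum(vi * RONi)
Contribution 1: 0.26 * 82.4 = 21.424
Contribution 2: 0.74 * 78.3 = 57.942
RON_blend = 21.424 + 57.942 = 79.366

79.366


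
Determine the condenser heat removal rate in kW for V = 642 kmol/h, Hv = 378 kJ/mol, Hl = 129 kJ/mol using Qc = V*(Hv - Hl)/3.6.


Qc = 642 * (378 - 129) / 3.6 = 642 * 249 / 3.6 = 44400

44400 kW


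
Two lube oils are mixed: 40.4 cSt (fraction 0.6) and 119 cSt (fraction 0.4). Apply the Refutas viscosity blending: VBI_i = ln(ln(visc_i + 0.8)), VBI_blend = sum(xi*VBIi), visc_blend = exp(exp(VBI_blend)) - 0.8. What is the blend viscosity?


Refutas method: VBN_i = 14.534*ln(ln(visc_i + 0.8)) + 10.975, blended linearly by mass fraction; since VBN is linear in VBI_i = ln(ln(visc_i + 0.8)) and the fractions sum to 1, blend VBI directly: visc = exp(exp(VBI_blend)) - 0.8
VBI_1 = ln(ln(40.4 + 0.8)) = 1.3133
VBI_2 = ln(ln(119 + 0.8)) = 1.56566
VBI_blend = 0.6 * 1.3133 + 0.4 * 1.56566 = 1.41424
visc_blend = exp(exp(1.41424)) - 0.8 = 60.35

60.35 cSt


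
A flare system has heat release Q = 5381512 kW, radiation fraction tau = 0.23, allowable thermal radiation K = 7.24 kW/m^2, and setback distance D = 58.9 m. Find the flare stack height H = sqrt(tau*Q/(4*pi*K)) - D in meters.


tau*Q/(4*pi*K) = 0.23 * 5381512 / (4 * pi * 7.24) = 13604.5
sqrt(13604.5) = 116.638
H = 116.638 - 58.9 = 57.74

57.74 m


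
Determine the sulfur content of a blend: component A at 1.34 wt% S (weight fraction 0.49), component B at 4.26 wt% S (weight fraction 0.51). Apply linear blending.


Linear sulfur blending: S_blend = x1*S1 + x2*S2
Contribution 1: 0.49 * 1.34 = 0.6566 wt%
Contribution 2: 0.51 * 4.26 = 2.1726 wt%
S_blend = 0.6566 + 2.1726 = 2.8292

2.8292 wt%


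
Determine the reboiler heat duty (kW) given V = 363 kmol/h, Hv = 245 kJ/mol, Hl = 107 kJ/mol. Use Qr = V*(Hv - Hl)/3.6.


Qr = 363 * (245 - 107) / 3.6 = 363 * 138 / 3.6 = 13920

13920 kW


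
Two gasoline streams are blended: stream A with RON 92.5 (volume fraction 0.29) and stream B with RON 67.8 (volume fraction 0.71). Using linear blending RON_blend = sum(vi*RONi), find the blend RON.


Linear blending: RON_blend = sum(vi * RONi)
Contribution 1: 0.29 * 92.5 = 26.825
Contribution 2: 0.71 * 67.8 = 48.138
RON_blend = 26.825 + 48.138 = 74.963

74.963


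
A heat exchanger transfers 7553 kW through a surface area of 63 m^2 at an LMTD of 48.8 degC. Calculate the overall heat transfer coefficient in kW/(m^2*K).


From Q = U*A*LMTD, U = Q / (A * LMTD)
U = 7553 / (63 * 48.8) = 7553 / 3074.4 = 2.457

2.457 kW/(m^2*K)


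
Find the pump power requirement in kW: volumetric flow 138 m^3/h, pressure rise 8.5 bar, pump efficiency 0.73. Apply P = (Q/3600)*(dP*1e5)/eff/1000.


Q = 138 / 3600 = 0.0383333 m^3/s
P = 0.0383333 * (8.5 * 1e5) / 0.73 / 1000 = 44.63

44.63 kW


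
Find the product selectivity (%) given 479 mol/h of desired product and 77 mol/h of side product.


Selectivity = desired / (desired + undesired) * 100
Total products = 479 + 77 = 556 mol/h
S = 479 / 556 * 100
= 0.8615 * 100
= 86.15 %

86.15 %


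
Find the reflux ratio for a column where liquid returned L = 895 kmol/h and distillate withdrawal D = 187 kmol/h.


Reflux ratio definition: R = L / D (liquid returned / distillate withdrawn)
L = 895 kmol/h, D = 187 kmol/h
R = 895 / 187 = 4.786

4.786


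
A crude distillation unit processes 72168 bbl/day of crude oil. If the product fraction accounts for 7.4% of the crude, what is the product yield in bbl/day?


Crude throughput = 72168 bbl/day
Fraction yield = 7.4%
yield = throughput * fraction / 100
yield = 72168 * 7.4 / 100 = 5340.432

5340.432 bbl/day


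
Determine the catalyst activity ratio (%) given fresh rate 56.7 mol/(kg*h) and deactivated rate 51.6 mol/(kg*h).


Activity (%) = (rate_used / rate_fresh) * 100
rate_used = 51.6, rate_fresh = 56.7
= (51.6 / 56.7) * 100
= 0.9101 * 100 = 91.01

91.01 %


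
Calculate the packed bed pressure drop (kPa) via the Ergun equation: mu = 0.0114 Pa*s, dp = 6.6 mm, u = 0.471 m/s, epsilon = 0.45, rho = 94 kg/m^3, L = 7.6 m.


dp = 6.6 mm = 0.0066 m
Viscous term = 150*0.0114*0.471*(1-0.45)^2 / (0.0066^2*0.45^3) = 61378.6
Inertial term = 1.75*94*0.471^2*(1-0.45) / (0.0066*0.45^3) = 33372.5
dP/L = 61378.6 + 33372.5 = 94751.1 Pa/m
dP = 94751.1 * 7.6 / 1000 = 720.1 kPa

720.1 kPa


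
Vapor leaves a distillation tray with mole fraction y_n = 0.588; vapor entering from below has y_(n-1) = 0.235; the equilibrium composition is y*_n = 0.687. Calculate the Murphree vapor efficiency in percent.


Murphree vapor efficiency: EMV = (y_n - y_(n-1)) / (y*_n - y_(n-1)) * 100
EMV = (0.588 - 0.235) / (0.687 - 0.235) * 100 = 0.353 / 0.452 * 100 = 78.10

78.10 %


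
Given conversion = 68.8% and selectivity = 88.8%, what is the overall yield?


Overall yield = conversion (%) * selectivity (%) / 100
Conversion = 68.8%, Selectivity = 88.8%
Y = 68.8 * 88.8 / 100
= 61.0944 %

61.0944 %


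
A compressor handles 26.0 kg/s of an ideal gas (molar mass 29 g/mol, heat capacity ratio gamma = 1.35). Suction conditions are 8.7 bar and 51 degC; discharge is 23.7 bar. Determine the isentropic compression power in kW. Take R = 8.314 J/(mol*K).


Isentropic work: W = m*(gamma/(gamma-1))*(R*T1/MW)*((P2/P1)^((gamma-1)/gamma) - 1)
T1 = 51 + 273.15 = 324.15 K
Pressure ratio = 23.7 / 8.7 = 2.72414
Exponent = (1.35 - 1)/1.35 = 0.259259
(P2/P1)^exp - 1 = 2.72414^0.259259 - 1 = 0.296693
W = 26.0 * 1.35 / 0.35 * 8.314 * 324.15 / 29 * 0.296693 = 2765

2765 kW


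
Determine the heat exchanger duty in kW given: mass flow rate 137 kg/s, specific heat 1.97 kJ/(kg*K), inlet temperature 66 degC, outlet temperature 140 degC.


Q = m_dot * cp * delta_T
delta_T = 140 - 66 = 74 K
Q = 137 * 1.97 * 74
= 269.89 * 74
= 19971.86 kW

19971.86 kW


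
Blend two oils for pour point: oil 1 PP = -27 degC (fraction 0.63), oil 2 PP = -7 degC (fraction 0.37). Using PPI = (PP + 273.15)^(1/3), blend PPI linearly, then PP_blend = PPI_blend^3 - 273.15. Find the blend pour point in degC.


PPI_1 = (-27 + 273.15)^(1/3) = 6.2671
PPI_2 = (-7 + 273.15)^(1/3) = 6.432436
PPI_blend = 0.63 * 6.2671 + 0.37 * 6.432436 = 6.328274
PP_blend = 6.328274^3 - 273.15 = 253.4287 - 273.15 = -19.72

-19.72 degC


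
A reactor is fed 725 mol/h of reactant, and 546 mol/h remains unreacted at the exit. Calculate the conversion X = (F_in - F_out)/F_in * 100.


X = (F_in - F_out) / F_in * 100
Moles reacted = 725 - 546 = 179
X = 179 / 725 * 100
= 0.2469 * 100
= 24.69 %

24.69 %


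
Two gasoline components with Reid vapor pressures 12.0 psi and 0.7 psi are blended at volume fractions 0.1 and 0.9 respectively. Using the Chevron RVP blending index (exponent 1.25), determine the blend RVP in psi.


Chevron index: RVP_blend = (sum xi*RVPi^1.25)^(1/1.25)
RVP^1.25 terms: 0.1 * 12.0^1.25 + 0.9 * 0.7^1.25 = 2.80971
RVP_blend = 2.80971^(1/1.25) = 2.285

2.285 psi


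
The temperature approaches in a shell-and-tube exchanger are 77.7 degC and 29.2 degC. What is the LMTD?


LMTD = (dT1 - dT2) / ln(dT1/dT2)
= (77.7 - 29.2) / ln(77.7 / 29.2) = 48.5 / 0.978687 = 49.56

49.56 degC


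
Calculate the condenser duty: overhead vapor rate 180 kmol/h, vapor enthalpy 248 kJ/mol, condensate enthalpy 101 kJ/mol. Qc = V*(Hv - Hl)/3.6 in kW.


Qc = 180 * (248 - 101) / 3.6 = 180 * 147 / 3.6 = 7350

7350 kW


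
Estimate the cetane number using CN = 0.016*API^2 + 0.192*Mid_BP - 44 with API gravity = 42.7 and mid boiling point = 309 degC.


CN = 0.016 * 42.7^2 + 0.192 * 309 - 44
CN = 29.17264 + 59.328 - 44 = 44.50064

44.50064


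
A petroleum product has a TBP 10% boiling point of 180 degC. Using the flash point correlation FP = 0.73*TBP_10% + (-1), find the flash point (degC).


FP = 0.73 * 180 + (-1) = 130.4

130.4 degC


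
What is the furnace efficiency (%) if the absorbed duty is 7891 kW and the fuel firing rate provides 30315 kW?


Furnace efficiency = Q_absorbed / Q_fuel * 100
= 7891 / 30315 * 100 = 26.03

26.03 %


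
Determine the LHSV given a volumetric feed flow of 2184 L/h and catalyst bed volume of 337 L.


LHSV = volumetric feed rate / catalyst volume
= 2184 L/h / 337 L
= 6.481 h^-1

6.481 h^-1


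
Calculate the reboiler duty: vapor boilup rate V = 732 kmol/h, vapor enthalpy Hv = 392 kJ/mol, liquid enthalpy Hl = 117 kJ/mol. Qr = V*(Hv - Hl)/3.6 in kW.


Qr = 732 * (392 - 117) / 3.6 = 732 * 275 / 3.6 = 55920

55920 kW


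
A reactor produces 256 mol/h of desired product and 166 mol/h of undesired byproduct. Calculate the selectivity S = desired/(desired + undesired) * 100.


Selectivity = desired / (desired + undesired) * 100
Total products = 256 + 166 = 422 mol/h
S = 256 / 422 * 100
= 0.6066 * 100
= 60.66 %

60.66 %


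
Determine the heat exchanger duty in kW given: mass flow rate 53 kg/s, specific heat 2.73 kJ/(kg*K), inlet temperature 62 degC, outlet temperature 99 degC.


Q = m_dot * cp * delta_T
delta_T = 99 - 62 = 37 K
Q = 53 * 2.73 * 37
= 144.69 * 37
= 5353.53 kW

5353.53 kW


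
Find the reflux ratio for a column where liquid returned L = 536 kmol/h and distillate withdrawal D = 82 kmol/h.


Reflux ratio definition: R = L / D (liquid returned / distillate withdrawn)
L = 536 kmol/h, D = 82 kmol/h
R = 536 / 82 = 6.537

6.537


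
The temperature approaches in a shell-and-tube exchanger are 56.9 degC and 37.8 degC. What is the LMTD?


LMTD = (dT1 - dT2) / ln(dT1/dT2)
= (56.9 - 37.8) / ln(56.9 / 37.8) = 19.1 / 0.408986 = 46.70

46.70 degC


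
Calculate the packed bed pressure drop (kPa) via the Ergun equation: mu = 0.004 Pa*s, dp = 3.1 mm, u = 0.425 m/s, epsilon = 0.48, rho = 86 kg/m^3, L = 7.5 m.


dp = 3.1 mm = 0.0031 m
Viscous term = 150*0.004*0.425*(1-0.48)^2 / (0.0031^2*0.48^3) = 64878.3
Inertial term = 1.75*86*0.425^2*(1-0.48) / (0.0031*0.48^3) = 41231.8
dP/L = 64878.3 + 41231.8 = 106110 Pa/m
dP = 106110 * 7.5 / 1000 = 795.8 kPa

795.8 kPa


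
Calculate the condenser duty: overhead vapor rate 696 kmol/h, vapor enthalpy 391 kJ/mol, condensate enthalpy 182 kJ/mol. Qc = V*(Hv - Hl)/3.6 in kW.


Qc = 696 * (391 - 182) / 3.6 = 696 * 209 / 3.6 = 40410

40410 kW


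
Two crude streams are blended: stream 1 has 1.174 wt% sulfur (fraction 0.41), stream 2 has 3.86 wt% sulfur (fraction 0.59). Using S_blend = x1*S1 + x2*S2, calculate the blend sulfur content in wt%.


Linear sulfur blending: S_blend = x1*S1 + x2*S2
Contribution 1: 0.41 * 1.174 = 0.48134 wt%
Contribution 2: 0.59 * 3.86 = 2.2774 wt%
S_blend = 0.48134 + 2.2774 = 2.75874

2.75874 wt%


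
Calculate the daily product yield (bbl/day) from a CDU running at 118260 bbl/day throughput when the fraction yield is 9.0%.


Crude throughput = 118260 bbl/day
Fraction yield = 9.0%
yield = throughput * fraction / 100
yield = 118260 * 9.0 / 100 = 10643.4

10643.4 bbl/day


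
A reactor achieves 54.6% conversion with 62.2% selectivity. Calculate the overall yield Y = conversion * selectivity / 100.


Overall yield = conversion (%) * selectivity (%) / 100
Conversion = 54.6%, Selectivity = 62.2%
Y = 54.6 * 62.2 / 100
= 33.9612 %

33.9612 %


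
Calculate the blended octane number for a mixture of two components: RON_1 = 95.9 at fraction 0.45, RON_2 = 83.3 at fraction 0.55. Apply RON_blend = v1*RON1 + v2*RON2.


Linear blending: RON_blend = sum(vi * RONi)
Contribution 1: 0.45 * 95.9 = 43.155
Contribution 2: 0.55 * 83.3 = 45.815
RON_blend = 43.155 + 45.815 = 88.97

88.97


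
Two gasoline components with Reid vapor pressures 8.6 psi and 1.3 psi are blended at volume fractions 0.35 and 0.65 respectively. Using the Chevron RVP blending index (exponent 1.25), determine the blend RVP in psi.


Chevron index: RVP_blend = (sum xi*RVPi^1.25)^(1/1.25)
RVP^1.25 terms: 0.35 * 8.6^1.25 + 0.65 * 1.3^1.25 = 6.05684
RVP_blend = 6.05684^(1/1.25) = 4.225

4.225 psi


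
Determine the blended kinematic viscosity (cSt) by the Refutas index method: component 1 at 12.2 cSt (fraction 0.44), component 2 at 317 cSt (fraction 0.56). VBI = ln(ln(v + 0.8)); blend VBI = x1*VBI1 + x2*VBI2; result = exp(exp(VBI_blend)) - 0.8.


Refutas method: VBN_i = 14.534*ln(ln(visc_i + 0.8)) + 10.975, blended linearly by mass fraction; since VBN is linear in VBI_i = ln(ln(visc_i + 0.8)) and the fractions sum to 1, blend VBI directly: visc = exp(exp(VBI_blend)) - 0.8
VBI_1 = ln(ln(12.2 + 0.8)) = 0.941939
VBI_2 = ln(ln(317 + 0.8)) = 1.75118
VBI_blend = 0.44 * 0.941939 + 0.56 * 1.75118 = 1.39511
visc_blend = exp(exp(1.39511)) - 0.8 = 55.77

55.77 cSt


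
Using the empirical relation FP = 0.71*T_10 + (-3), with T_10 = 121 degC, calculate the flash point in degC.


FP = 0.71 * 121 + (-3) = 82.91

82.91 degC


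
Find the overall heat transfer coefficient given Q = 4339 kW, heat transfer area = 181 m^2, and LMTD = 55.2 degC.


From Q = U*A*LMTD, U = Q / (A * LMTD)
U = 4339 / (181 * 55.2) = 4339 / 9991.2 = 0.4343

0.4343 kW/(m^2*K)


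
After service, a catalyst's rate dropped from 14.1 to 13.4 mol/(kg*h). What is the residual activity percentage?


Activity (%) = (rate_used / rate_fresh) * 100
rate_used = 13.4, rate_fresh = 14.1
= (13.4 / 14.1) * 100
= 0.9504 * 100 = 95.04

95.04 %


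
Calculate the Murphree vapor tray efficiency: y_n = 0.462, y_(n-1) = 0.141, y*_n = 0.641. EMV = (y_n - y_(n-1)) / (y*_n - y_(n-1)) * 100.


Murphree vapor efficiency: EMV = (y_n - y_(n-1)) / (y*_n - y_(n-1)) * 100
EMV = (0.462 - 0.141) / (0.641 - 0.141) * 100 = 0.321 / 0.5 * 100 = 64.20

64.20 %


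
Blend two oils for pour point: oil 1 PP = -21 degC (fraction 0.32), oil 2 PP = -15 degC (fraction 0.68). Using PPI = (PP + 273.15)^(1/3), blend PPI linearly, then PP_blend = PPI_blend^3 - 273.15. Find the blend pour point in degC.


PPI_1 = (-21 + 273.15)^(1/3) = 6.317613
PPI_2 = (-15 + 273.15)^(1/3) = 6.36733
PPI_blend = 0.32 * 6.317613 + 0.68 * 6.36733 = 6.351421
PP_blend = 6.351421^3 - 273.15 = 256.2198 - 273.15 = -16.93

-16.93 degC
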